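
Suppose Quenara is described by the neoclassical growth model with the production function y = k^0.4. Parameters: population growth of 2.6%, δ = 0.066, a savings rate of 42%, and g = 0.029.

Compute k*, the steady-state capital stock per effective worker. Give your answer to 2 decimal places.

At the steady state, Δk = 0, so s·k^α = (n + g + δ)·k.
Rearranging, k^(1−α) = s / (n + g + δ).
k^0.6 = 0.42 / (0.026 + 0.029 + 0.066) = 0.42 / 0.121 = 3.4711
k* = 3.4711^(1/0.6) ≈ 7.9575

k* ≈ 7.96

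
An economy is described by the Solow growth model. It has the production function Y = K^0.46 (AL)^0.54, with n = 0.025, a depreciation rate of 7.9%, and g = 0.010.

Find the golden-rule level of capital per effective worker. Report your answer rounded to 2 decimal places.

k_gold ≈ 13.24

The golden rule sets f'(k) = n + g + δ, i.e. α·k^(α−1) = n + g + δ.
So k^(1−α) = α / (n + g + δ) = 0.46 / 0.114 = 4.0351.
k_gold = 4.0351^(1/0.54) ≈ 13.2420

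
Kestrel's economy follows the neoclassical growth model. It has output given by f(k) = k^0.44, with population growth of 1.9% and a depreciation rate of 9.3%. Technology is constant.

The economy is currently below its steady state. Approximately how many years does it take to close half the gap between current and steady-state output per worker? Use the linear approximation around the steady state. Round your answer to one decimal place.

Near the steady state the convergence rate is λ = (1 − α)(n + δ).
λ = (1 − 0.44) × 0.112 = 0.56 × 0.112 = 0.06272
Half-life = ln 2 / λ = 0.6931 / 0.06272 ≈ 11.05 years

t_½ ≈ 11.1 years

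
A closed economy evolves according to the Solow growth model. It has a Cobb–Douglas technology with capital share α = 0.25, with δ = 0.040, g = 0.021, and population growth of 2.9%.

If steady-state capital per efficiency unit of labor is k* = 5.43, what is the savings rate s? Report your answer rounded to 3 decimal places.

Steady state requires s·f(k) = (n + g + δ)·k, i.e. s·k^α = (n + g + δ)·k.
So s / (n + g + δ) = (k*)^(1−α) = 5.43^0.75 = 3.5571.
Therefore s = 3.5571 × (n + g + δ) = 3.5571 × 0.090 = 0.3201.

s ≈ 0.320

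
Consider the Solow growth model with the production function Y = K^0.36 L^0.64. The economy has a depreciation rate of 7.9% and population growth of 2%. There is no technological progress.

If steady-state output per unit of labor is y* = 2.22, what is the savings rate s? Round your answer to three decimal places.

Steady state requires s·f(k) = (n + δ)·k, i.e. s·k^α = (n + δ)·k.
Since y* = [s/(n + δ)]^(α/(1−α)), we have s/(n + δ) = (y*)^((1−α)/α) = 2.22^1.7778 = 4.1281.
Therefore s = 4.1281 × (n + δ) = 4.1281 × 0.099 = 0.4087.

s ≈ 0.409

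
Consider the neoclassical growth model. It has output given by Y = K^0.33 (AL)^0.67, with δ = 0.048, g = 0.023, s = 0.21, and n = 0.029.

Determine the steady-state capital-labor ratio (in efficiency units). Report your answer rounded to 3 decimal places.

Steady state requires s·f(k) = (n + g + δ)·k, i.e. s·k^α = (n + g + δ)·k.
Rearranging, k^(1−α) = s / (n + g + δ).
k^0.67 = 0.21 / (0.029 + 0.023 + 0.048) = 0.21 / 0.100 = 2.1000
k* = 2.1000^(1/0.67) ≈ 3.0264

k* ≈ 3.026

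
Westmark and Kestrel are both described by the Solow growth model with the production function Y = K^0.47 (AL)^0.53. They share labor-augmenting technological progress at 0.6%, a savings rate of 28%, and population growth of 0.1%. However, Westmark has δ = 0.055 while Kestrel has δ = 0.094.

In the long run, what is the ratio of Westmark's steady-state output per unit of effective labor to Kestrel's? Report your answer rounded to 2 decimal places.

Steady-state y* = [s/(n + g + δ)]^(α/(1−α)), so the ratio is [ (s_W/(n + g + δ)_W) / (s_K/(n + g + δ)_K) ]^0.8868.
s_W/(n + g + δ)_W = 0.28/0.062 = 4.5161; s_K/(n + g + δ)_K = 0.28/0.101 = 2.7723.
Ratio = (4.5161/2.7723)^0.8868 = 1.6290^0.8868 ≈ 1.5415

y*_W / y*_K ≈ 1.54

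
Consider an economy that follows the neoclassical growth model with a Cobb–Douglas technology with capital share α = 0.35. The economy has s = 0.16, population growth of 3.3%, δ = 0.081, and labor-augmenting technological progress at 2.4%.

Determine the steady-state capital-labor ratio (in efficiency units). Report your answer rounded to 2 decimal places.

Steady state requires s·f(k) = (n + g + δ)·k, i.e. s·k^α = (n + g + δ)·k.
Dividing both sides by k: k^(1−α) = s / (n + g + δ).
k^0.65 = 0.16 / (0.033 + 0.024 + 0.081) = 0.16 / 0.138 = 1.1594
k* = 1.1594^(1/0.65) ≈ 1.2555

k* ≈ 1.26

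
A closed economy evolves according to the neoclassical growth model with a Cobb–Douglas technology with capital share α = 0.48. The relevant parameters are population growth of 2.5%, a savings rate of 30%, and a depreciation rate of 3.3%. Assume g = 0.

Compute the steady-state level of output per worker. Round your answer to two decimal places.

y* = 4.56

In steady state, investment equals break-even investment: s·k^α = (n + δ)·k.
Rearranging, k^(1−α) = s / (n + δ).
k^0.52 = 0.30 / (0.025 + 0.033) = 0.30 / 0.058 = 5.1724
k* = 5.1724^(1/0.52) ≈ 23.5768
y* = (k*)^α = 23.5768^0.48 ≈ 4.5582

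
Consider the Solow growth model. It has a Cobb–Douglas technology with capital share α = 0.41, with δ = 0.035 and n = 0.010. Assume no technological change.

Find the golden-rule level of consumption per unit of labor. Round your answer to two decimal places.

At the golden rule, f'(k) = n + δ, so α·k^(α−1) = n + δ and k_gold = (α/(n + δ))^(1/(1−α)).
k_gold = (0.41/0.045)^(1/0.59) = 9.1111^1.6949 ≈ 42.3035
c_gold = f(k_gold) − (n + δ)·k_gold = 4.6432 − 0.045×42.3035 ≈ 2.7395

c_gold ≈ 2.74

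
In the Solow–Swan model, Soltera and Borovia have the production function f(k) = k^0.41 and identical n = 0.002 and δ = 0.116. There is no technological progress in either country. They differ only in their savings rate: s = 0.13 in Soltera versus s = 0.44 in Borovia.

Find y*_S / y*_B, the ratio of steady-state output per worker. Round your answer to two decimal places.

y*_S / y*_B ≈ 0.43

Steady-state y* = [s/(n + δ)]^(α/(1−α)), so the ratio is [ (s_S/(n + δ)_S) / (s_B/(n + δ)_B) ]^0.6949.
s_S/(n + δ)_S = 0.13/0.118 = 1.1017; s_B/(n + δ)_B = 0.44/0.118 = 3.7288.
Ratio = (1.1017/3.7288)^0.6949 = 0.2955^0.6949 ≈ 0.4286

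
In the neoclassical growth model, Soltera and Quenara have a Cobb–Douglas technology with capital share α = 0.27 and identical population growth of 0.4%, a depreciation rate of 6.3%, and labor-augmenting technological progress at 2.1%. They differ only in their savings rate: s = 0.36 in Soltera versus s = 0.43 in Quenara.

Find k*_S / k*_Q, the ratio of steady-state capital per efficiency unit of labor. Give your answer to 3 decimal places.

ratio ≈ 0.784

Steady-state k* = [s/(n + g + δ)]^(1/(1−α)), so the ratio is [ (s_S/(n + g + δ)_S) / (s_Q/(n + g + δ)_Q) ]^1.3699.
s_S/(n + g + δ)_S = 0.36/0.088 = 4.0909; s_Q/(n + g + δ)_Q = 0.43/0.088 = 4.8864.
Ratio = (4.0909/4.8864)^1.3699 = 0.8372^1.3699 ≈ 0.7839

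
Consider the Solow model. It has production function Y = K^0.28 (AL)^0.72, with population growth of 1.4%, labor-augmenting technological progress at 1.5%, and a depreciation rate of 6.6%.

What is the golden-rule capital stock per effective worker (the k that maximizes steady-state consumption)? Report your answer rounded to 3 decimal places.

The golden rule sets f'(k) = n + g + δ, i.e. α·k^(α−1) = n + g + δ.
So k^(1−α) = α / (n + g + δ) = 0.28 / 0.095 = 2.9474.
k_gold = 2.9474^(1/0.72) ≈ 4.4874

k_gold ≈ 4.487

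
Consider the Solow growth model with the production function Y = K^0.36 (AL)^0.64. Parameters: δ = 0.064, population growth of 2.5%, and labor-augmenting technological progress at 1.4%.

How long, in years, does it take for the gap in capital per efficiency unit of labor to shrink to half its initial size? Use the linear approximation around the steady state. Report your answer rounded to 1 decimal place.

Near the steady state the convergence rate is λ = (1 − α)(n + g + δ).
λ = (1 − 0.36) × 0.103 = 0.64 × 0.103 = 0.06592
Half-life = ln 2 / λ = 0.6931 / 0.06592 ≈ 10.51 years

t_½ ≈ 10.5 years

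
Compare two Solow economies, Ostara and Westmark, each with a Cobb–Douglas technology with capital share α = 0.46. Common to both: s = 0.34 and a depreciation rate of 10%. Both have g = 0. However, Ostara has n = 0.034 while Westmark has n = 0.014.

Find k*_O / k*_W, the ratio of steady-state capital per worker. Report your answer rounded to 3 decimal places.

k*_O / k*_W ≈ 0.741

Steady-state k* = [s/(n + δ)]^(1/(1−α)), so the ratio is [ (s_O/(n + δ)_O) / (s_W/(n + δ)_W) ]^1.8519.
s_O/(n + δ)_O = 0.34/0.134 = 2.5373; s_W/(n + δ)_W = 0.34/0.114 = 2.9825.
Ratio = (2.5373/2.9825)^1.8519 = 0.8507^1.8519 ≈ 0.7412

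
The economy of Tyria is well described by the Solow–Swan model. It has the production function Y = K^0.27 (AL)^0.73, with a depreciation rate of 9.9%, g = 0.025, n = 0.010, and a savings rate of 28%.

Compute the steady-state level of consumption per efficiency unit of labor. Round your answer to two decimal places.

At the steady state, Δk = 0, so s·k^α = (n + g + δ)·k.
Rearranging, k^(1−α) = s / (n + g + δ).
k^0.73 = 0.28 / (0.010 + 0.025 + 0.099) = 0.28 / 0.134 = 2.0896
k* = 2.0896^(1/0.73) ≈ 2.7444
y* = (k*)^α = 2.7444^0.27 ≈ 1.3134
c* = (1 − s)·y* = (1 − 0.28) × 1.3134 ≈ 0.9456

c* = 0.95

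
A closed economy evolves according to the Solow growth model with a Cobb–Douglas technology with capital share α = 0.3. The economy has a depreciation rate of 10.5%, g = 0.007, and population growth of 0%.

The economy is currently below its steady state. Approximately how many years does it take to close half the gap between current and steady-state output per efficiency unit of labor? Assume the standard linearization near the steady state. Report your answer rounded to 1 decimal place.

Near the steady state the convergence rate is λ = (1 − α)(n + g + δ).
λ = (1 − 0.3) × 0.112 = 0.7 × 0.112 = 0.0784
Half-life = ln 2 / λ = 0.6931 / 0.0784 ≈ 8.84 years

t_½ ≈ 8.8 years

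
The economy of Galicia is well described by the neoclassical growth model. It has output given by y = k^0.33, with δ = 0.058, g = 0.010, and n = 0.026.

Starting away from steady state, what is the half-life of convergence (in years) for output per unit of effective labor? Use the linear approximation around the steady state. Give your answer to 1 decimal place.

t_½ ≈ 11.0 years

Near the steady state the convergence rate is λ = (1 − α)(n + g + δ).
λ = (1 − 0.33) × 0.094 = 0.67 × 0.094 = 0.06298
Half-life = ln 2 / λ = 0.6931 / 0.06298 ≈ 11.01 years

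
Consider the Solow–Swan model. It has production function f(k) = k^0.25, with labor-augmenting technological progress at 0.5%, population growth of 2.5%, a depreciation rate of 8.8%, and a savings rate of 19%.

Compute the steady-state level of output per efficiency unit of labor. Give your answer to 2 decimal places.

y* ≈ 1.17

At the steady state, Δk = 0, so s·k^α = (n + g + δ)·k.
Dividing both sides by k: k^(1−α) = s / (n + g + δ).
k^0.75 = 0.19 / (0.025 + 0.005 + 0.088) = 0.19 / 0.118 = 1.6102
k* = 1.6102^(1/0.75) ≈ 1.8873
y* = (k*)^α = 1.8873^0.25 ≈ 1.1721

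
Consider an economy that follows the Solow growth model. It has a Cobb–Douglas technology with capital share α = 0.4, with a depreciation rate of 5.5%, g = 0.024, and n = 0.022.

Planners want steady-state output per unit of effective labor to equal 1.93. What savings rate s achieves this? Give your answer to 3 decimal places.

s ≈ 0.271

Steady state requires s·f(k) = (n + g + δ)·k, i.e. s·k^α = (n + g + δ)·k.
Since y* = [s/(n + g + δ)]^(α/(1−α)), we have s/(n + g + δ) = (y*)^((1−α)/α) = 1.93^1.5 = 2.6812.
Therefore s = 2.6812 × (n + g + δ) = 2.6812 × 0.101 = 0.2708.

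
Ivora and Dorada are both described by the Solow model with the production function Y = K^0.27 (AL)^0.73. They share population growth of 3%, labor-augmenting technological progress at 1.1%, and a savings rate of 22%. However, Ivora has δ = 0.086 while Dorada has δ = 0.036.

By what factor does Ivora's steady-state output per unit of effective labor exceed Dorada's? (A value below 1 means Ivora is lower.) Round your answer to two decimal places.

ratio ≈ 0.83

Steady-state y* = [s/(n + g + δ)]^(α/(1−α)), so the ratio is [ (s_I/(n + g + δ)_I) / (s_D/(n + g + δ)_D) ]^0.3699.
s_I/(n + g + δ)_I = 0.22/0.127 = 1.7323; s_D/(n + g + δ)_D = 0.22/0.077 = 2.8571.
Ratio = (1.7323/2.8571)^0.3699 = 0.6063^0.3699 ≈ 0.8310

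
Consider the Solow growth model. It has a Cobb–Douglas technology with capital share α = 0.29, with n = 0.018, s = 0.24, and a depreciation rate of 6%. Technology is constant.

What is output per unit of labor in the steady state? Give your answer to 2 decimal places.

y* = 1.58

Steady state requires s·f(k) = (n + δ)·k, i.e. s·k^α = (n + δ)·k.
Dividing both sides by k: k^(1−α) = s / (n + δ).
k^0.71 = 0.24 / (0.018 + 0.060) = 0.24 / 0.078 = 3.0769
k* = 3.0769^(1/0.71) ≈ 4.8695
y* = (k*)^α = 4.8695^0.29 ≈ 1.5826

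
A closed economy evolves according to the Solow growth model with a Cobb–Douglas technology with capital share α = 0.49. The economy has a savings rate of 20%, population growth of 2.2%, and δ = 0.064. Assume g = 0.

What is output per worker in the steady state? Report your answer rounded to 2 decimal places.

At the steady state, Δk = 0, so s·k^α = (n + δ)·k.
Rearranging, k^(1−α) = s / (n + δ).
k^0.51 = 0.20 / (0.022 + 0.064) = 0.20 / 0.086 = 2.3256
k* = 2.3256^(1/0.51) ≈ 5.2323
y* = (k*)^α = 5.2323^0.49 ≈ 2.2499

y* ≈ 2.25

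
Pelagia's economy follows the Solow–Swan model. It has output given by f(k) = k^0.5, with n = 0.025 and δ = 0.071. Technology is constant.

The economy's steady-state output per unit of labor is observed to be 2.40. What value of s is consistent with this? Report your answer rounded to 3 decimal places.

s ≈ 0.230

Steady state requires s·f(k) = (n + δ)·k, i.e. s·k^α = (n + δ)·k.
Since y* = [s/(n + δ)]^(α/(1−α)), we have s/(n + δ) = (y*)^((1−α)/α) = 2.40^1 = 2.4000.
Therefore s = 2.4000 × (n + δ) = 2.4000 × 0.096 = 0.2304.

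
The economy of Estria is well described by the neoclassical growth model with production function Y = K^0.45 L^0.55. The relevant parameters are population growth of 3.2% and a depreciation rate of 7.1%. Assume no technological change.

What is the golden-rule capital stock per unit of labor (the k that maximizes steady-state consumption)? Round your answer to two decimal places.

k_gold ≈ 14.60

The golden rule sets f'(k) = n + δ, i.e. α·k^(α−1) = n + δ.
So k^(1−α) = α / (n + δ) = 0.45 / 0.103 = 4.3689.
k_gold = 4.3689^(1/0.55) ≈ 14.5987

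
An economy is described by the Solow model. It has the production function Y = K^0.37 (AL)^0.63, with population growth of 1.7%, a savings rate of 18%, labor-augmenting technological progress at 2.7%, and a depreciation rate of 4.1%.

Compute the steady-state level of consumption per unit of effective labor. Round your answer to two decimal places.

c* ≈ 1.27

In steady state, investment equals break-even investment: s·k^α = (n + g + δ)·k.
Rearranging, k^(1−α) = s / (n + g + δ).
k^0.63 = 0.18 / (0.017 + 0.027 + 0.041) = 0.18 / 0.085 = 2.1176
k* = 2.1176^(1/0.63) ≈ 3.2901
y* = (k*)^α = 3.2901^0.37 ≈ 1.5537
c* = (1 − s)·y* = (1 − 0.18) × 1.5537 ≈ 1.2740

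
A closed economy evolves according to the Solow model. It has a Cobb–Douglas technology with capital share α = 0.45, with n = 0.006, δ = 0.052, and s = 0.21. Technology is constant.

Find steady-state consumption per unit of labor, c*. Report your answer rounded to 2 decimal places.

In steady state, investment equals break-even investment: s·k^α = (n + δ)·k.
Rearranging, k^(1−α) = s / (n + δ).
k^0.55 = 0.21 / (0.006 + 0.052) = 0.21 / 0.058 = 3.6207
k* = 3.6207^(1/0.55) ≈ 10.3750
y* = (k*)^α = 10.3750^0.45 ≈ 2.8655
c* = (1 − s)·y* = (1 − 0.21) × 2.8655 ≈ 2.2637

c* = 2.26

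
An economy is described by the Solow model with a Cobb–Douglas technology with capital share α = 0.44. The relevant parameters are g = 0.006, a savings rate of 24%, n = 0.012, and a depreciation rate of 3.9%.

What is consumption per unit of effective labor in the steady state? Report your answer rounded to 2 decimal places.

In steady state, investment equals break-even investment: s·k^α = (n + g + δ)·k.
Dividing both sides by k: k^(1−α) = s / (n + g + δ).
k^0.56 = 0.24 / (0.012 + 0.006 + 0.039) = 0.24 / 0.057 = 4.2105
k* = 4.2105^(1/0.56) ≈ 13.0281
y* = (k*)^α = 13.0281^0.44 ≈ 3.0942
c* = (1 − s)·y* = (1 − 0.24) × 3.0942 ≈ 2.3516

c* ≈ 2.35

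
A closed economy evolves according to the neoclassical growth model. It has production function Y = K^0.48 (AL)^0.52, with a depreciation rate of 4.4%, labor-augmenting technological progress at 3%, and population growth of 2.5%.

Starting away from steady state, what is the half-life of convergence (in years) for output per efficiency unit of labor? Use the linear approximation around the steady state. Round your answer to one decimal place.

half-life ≈ 13.5 years

Near the steady state the convergence rate is λ = (1 − α)(n + g + δ).
λ = (1 − 0.48) × 0.099 = 0.52 × 0.099 = 0.05148
Half-life = ln 2 / λ = 0.6931 / 0.05148 ≈ 13.46 years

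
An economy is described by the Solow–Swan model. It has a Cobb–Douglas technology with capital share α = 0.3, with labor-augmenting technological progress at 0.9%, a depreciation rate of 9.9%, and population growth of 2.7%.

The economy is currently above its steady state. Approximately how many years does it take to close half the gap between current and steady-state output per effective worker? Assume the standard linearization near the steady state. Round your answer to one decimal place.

Near the steady state the convergence rate is λ = (1 − α)(n + g + δ).
λ = (1 − 0.3) × 0.135 = 0.7 × 0.135 = 0.0945
Half-life = ln 2 / λ = 0.6931 / 0.0945 ≈ 7.33 years

t_½ ≈ 7.3 years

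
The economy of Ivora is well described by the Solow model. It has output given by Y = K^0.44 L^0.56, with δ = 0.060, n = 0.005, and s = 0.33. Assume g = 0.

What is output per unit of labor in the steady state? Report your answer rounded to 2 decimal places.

At the steady state, Δk = 0, so s·k^α = (n + δ)·k.
Dividing both sides by k: k^(1−α) = s / (n + δ).
k^0.56 = 0.33 / (0.005 + 0.060) = 0.33 / 0.065 = 5.0769
k* = 5.0769^(1/0.56) ≈ 18.1969
y* = (k*)^α = 18.1969^0.44 ≈ 3.5843

y* ≈ 3.58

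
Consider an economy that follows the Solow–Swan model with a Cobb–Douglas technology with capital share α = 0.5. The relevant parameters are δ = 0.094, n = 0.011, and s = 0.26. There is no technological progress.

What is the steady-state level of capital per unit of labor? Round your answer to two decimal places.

In steady state, investment equals break-even investment: s·k^α = (n + δ)·k.
Dividing both sides by k: k^(1−α) = s / (n + δ).
k^0.5 = 0.26 / (0.011 + 0.094) = 0.26 / 0.105 = 2.4762
k* = 2.4762^(1/0.5) ≈ 6.1316

k* ≈ 6.13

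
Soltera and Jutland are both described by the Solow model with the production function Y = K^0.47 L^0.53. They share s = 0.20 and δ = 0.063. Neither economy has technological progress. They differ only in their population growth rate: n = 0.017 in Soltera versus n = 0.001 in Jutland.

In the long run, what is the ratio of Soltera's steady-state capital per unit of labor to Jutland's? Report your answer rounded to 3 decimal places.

ratio ≈ 0.656

Steady-state k* = [s/(n + δ)]^(1/(1−α)), so the ratio is [ (s_S/(n + δ)_S) / (s_J/(n + δ)_J) ]^1.8868.
s_S/(n + δ)_S = 0.20/0.080 = 2.5000; s_J/(n + δ)_J = 0.20/0.064 = 3.1250.
Ratio = (2.5000/3.1250)^1.8868 = 0.8000^1.8868 ≈ 0.6564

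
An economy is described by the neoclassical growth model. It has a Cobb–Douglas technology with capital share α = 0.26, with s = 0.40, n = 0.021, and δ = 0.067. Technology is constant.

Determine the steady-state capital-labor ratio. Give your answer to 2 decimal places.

At the steady state, Δk = 0, so s·k^α = (n + δ)·k.
Rearranging, k^(1−α) = s / (n + δ).
k^0.74 = 0.40 / (0.021 + 0.067) = 0.40 / 0.088 = 4.5455
k* = 4.5455^(1/0.74) ≈ 7.7379

k* = 7.74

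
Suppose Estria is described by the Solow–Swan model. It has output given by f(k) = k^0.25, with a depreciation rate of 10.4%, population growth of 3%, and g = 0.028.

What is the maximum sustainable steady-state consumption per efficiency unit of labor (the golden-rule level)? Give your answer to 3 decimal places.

At the golden rule, f'(k) = n + g + δ, so α·k^(α−1) = n + g + δ and k_gold = (α/(n + g + δ))^(1/(1−α)).
k_gold = (0.25/0.162)^(1/0.75) = 1.5432^1.3333 ≈ 1.7833
c_gold = f(k_gold) − (n + g + δ)·k_gold = 1.1556 − 0.162×1.7833 ≈ 0.8667

c_gold ≈ 0.867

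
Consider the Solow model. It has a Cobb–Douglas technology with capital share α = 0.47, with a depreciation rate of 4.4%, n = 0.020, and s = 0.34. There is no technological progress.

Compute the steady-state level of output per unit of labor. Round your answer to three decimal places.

y* ≈ 4.397

At the steady state, Δk = 0, so s·k^α = (n + δ)·k.
Dividing both sides by k: k^(1−α) = s / (n + δ).
k^0.53 = 0.34 / (0.020 + 0.044) = 0.34 / 0.064 = 5.3125
k* = 5.3125^(1/0.53) ≈ 23.3608
y* = (k*)^α = 23.3608^0.47 ≈ 4.3973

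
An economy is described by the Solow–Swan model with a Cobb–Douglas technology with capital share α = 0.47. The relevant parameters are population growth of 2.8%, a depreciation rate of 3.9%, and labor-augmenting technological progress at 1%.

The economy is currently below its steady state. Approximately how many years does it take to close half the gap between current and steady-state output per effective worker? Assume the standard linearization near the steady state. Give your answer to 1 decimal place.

Near the steady state the convergence rate is λ = (1 − α)(n + g + δ).
λ = (1 − 0.47) × 0.077 = 0.53 × 0.077 = 0.04081
Half-life = ln 2 / λ = 0.6931 / 0.04081 ≈ 16.98 years

about 17.0 years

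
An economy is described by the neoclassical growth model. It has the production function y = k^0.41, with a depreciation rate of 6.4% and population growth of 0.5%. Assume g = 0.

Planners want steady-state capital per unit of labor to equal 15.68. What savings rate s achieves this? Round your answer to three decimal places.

Steady state requires s·f(k) = (n + δ)·k, i.e. s·k^α = (n + δ)·k.
So s / (n + δ) = (k*)^(1−α) = 15.68^0.59 = 5.0729.
Therefore s = 5.0729 × (n + δ) = 5.0729 × 0.069 = 0.3500.

s ≈ 0.350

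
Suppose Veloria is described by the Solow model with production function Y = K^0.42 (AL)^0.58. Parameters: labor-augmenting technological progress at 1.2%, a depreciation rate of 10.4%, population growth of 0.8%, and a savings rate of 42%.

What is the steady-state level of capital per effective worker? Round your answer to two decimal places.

k* = 8.19

Steady state requires s·f(k) = (n + g + δ)·k, i.e. s·k^α = (n + g + δ)·k.
Rearranging, k^(1−α) = s / (n + g + δ).
k^0.58 = 0.42 / (0.008 + 0.012 + 0.104) = 0.42 / 0.124 = 3.3871
k* = 3.3871^(1/0.58) ≈ 8.1940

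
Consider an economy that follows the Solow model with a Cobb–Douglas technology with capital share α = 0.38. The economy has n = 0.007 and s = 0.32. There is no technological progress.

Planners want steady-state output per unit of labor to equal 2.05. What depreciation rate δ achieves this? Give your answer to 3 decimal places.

Steady state requires s·f(k) = (n + δ)·k, i.e. s·k^α = (n + δ)·k.
Since y* = [s/(n + δ)]^(α/(1−α)), we have s/(n + δ) = (y*)^((1−α)/α) = 2.05^1.6316 = 3.2259.
Therefore n + δ = s / 3.2259 = 0.32 / 3.2259 = 0.0992, so δ = 0.0992 − 0.007 = 0.0922.

δ ≈ 0.092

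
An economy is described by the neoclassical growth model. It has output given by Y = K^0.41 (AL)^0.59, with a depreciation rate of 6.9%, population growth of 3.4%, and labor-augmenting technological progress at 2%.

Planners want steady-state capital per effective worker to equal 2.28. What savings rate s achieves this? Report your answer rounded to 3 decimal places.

Steady state requires s·f(k) = (n + g + δ)·k, i.e. s·k^α = (n + g + δ)·k.
So s / (n + g + δ) = (k*)^(1−α) = 2.28^0.59 = 1.6262.
Therefore s = 1.6262 × (n + g + δ) = 1.6262 × 0.123 = 0.2000.

s ≈ 0.200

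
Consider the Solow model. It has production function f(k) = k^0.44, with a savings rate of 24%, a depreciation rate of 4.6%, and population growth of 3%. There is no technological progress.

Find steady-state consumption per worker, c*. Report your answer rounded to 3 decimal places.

At the steady state, Δk = 0, so s·k^α = (n + δ)·k.
Dividing both sides by k: k^(1−α) = s / (n + δ).
k^0.56 = 0.24 / (0.030 + 0.046) = 0.24 / 0.076 = 3.1579
k* = 3.1579^(1/0.56) ≈ 7.7944
y* = (k*)^α = 7.7944^0.44 ≈ 2.4682
c* = (1 − s)·y* = (1 − 0.24) × 2.4682 ≈ 1.8758

c* = 1.876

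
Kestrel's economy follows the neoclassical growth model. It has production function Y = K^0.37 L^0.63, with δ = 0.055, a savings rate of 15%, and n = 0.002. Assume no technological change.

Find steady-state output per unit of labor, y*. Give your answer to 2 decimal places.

In steady state, investment equals break-even investment: s·k^α = (n + δ)·k.
Rearranging, k^(1−α) = s / (n + δ).
k^0.63 = 0.15 / (0.002 + 0.055) = 0.15 / 0.057 = 2.6316
k* = 2.6316^(1/0.63) ≈ 4.6453
y* = (k*)^α = 4.6453^0.37 ≈ 1.7652

y* = 1.77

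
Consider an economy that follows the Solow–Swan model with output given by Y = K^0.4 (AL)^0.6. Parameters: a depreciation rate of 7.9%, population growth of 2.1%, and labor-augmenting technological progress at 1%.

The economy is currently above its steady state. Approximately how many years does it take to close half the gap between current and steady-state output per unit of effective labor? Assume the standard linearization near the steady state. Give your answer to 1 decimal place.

Near the steady state the convergence rate is λ = (1 − α)(n + g + δ).
λ = (1 − 0.4) × 0.110 = 0.6 × 0.110 = 0.0660
Half-life = ln 2 / λ = 0.6931 / 0.0660 ≈ 10.50 years

about 10.5 years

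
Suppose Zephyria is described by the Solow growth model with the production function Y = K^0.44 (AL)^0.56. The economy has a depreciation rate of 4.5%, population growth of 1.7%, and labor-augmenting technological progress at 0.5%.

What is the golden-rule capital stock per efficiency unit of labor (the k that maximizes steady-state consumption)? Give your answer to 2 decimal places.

k_gold ≈ 28.81

The golden rule sets f'(k) = n + g + δ, i.e. α·k^(α−1) = n + g + δ.
So k^(1−α) = α / (n + g + δ) = 0.44 / 0.067 = 6.5672.
k_gold = 6.5672^(1/0.56) ≈ 28.8143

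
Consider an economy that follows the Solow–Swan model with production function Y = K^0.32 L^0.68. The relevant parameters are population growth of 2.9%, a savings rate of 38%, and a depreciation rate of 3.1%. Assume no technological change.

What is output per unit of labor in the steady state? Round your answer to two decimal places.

Steady state requires s·f(k) = (n + δ)·k, i.e. s·k^α = (n + δ)·k.
Rearranging, k^(1−α) = s / (n + δ).
k^0.68 = 0.38 / (0.029 + 0.031) = 0.38 / 0.060 = 6.3333
k* = 6.3333^(1/0.68) ≈ 15.0962
y* = (k*)^α = 15.0962^0.32 ≈ 2.3836

y* ≈ 2.38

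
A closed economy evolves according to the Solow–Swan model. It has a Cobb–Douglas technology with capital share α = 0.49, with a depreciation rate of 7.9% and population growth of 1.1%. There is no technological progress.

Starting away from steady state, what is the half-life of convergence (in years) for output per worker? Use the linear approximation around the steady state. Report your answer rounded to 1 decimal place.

Near the steady state the convergence rate is λ = (1 − α)(n + δ).
λ = (1 − 0.49) × 0.090 = 0.51 × 0.090 = 0.0459
Half-life = ln 2 / λ = 0.6931 / 0.0459 ≈ 15.10 years

half-life ≈ 15.1 years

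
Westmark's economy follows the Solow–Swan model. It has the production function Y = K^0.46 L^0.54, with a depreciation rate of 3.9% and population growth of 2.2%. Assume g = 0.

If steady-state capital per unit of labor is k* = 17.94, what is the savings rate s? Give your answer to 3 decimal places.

s ≈ 0.290

At the steady state, Δk = 0, so s·k^α = (n + δ)·k.
So s / (n + δ) = (k*)^(1−α) = 17.94^0.54 = 4.7541.
Therefore s = 4.7541 × (n + δ) = 4.7541 × 0.061 = 0.2900.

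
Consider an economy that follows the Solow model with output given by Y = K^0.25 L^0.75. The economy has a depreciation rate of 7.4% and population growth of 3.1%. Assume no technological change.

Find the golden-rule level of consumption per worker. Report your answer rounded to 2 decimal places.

c_gold ≈ 1.00

At the golden rule, f'(k) = n + δ, so α·k^(α−1) = n + δ and k_gold = (α/(n + δ))^(1/(1−α)).
k_gold = (0.25/0.105)^(1/0.75) = 2.3810^1.3333 ≈ 3.1793
c_gold = f(k_gold) − (n + δ)·k_gold = 1.3353 − 0.105×3.1793 ≈ 1.0015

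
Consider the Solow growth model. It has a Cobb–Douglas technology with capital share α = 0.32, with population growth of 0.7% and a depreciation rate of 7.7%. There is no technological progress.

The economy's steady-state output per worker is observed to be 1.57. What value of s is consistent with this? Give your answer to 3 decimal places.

s ≈ 0.219

In steady state, investment equals break-even investment: s·k^α = (n + δ)·k.
Since y* = [s/(n + δ)]^(α/(1−α)), we have s/(n + δ) = (y*)^((1−α)/α) = 1.57^2.125 = 2.6079.
Therefore s = 2.6079 × (n + δ) = 2.6079 × 0.084 = 0.2191.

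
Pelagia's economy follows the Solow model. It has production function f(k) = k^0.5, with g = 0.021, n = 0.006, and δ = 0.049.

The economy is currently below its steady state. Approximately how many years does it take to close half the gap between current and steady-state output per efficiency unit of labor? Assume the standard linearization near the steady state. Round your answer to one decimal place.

Near the steady state the convergence rate is λ = (1 − α)(n + g + δ).
λ = (1 − 0.5) × 0.076 = 0.5 × 0.076 = 0.0380
Half-life = ln 2 / λ = 0.6931 / 0.0380 ≈ 18.24 years

half-life ≈ 18.2 years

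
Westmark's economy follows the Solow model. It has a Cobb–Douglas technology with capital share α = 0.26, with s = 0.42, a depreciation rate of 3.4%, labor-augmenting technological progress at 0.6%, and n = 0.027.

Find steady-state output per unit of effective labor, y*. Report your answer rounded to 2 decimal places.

y* ≈ 1.91

In steady state, investment equals break-even investment: s·k^α = (n + g + δ)·k.
Rearranging, k^(1−α) = s / (n + g + δ).
k^0.74 = 0.42 / (0.027 + 0.006 + 0.034) = 0.42 / 0.067 = 6.2687
k* = 6.2687^(1/0.74) ≈ 11.9472
y* = (k*)^α = 11.9472^0.26 ≈ 1.9059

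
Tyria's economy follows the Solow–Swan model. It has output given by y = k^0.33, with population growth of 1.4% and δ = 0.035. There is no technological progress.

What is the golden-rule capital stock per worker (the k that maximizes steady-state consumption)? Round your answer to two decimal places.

k_gold ≈ 17.23

The golden rule sets f'(k) = n + δ, i.e. α·k^(α−1) = n + δ.
So k^(1−α) = α / (n + δ) = 0.33 / 0.049 = 6.7347.
k_gold = 6.7347^(1/0.67) ≈ 17.2304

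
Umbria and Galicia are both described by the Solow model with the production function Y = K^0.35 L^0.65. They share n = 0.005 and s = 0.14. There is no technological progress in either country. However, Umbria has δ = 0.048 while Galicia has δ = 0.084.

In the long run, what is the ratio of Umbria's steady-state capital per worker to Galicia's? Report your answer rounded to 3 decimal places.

Steady-state k* = [s/(n + δ)]^(1/(1−α)), so the ratio is [ (s_U/(n + δ)_U) / (s_G/(n + δ)_G) ]^1.5385.
s_U/(n + δ)_U = 0.14/0.053 = 2.6415; s_G/(n + δ)_G = 0.14/0.089 = 1.5730.
Ratio = (2.6415/1.5730)^1.5385 = 1.6793^1.5385 ≈ 2.2200

k*_U / k*_G ≈ 2.220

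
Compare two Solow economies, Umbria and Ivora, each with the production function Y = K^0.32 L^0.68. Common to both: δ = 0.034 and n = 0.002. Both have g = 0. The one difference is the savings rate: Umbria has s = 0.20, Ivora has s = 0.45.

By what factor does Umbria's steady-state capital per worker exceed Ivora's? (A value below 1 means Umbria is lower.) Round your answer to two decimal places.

Steady-state k* = [s/(n + δ)]^(1/(1−α)), so the ratio is [ (s_U/(n + δ)_U) / (s_I/(n + δ)_I) ]^1.4706.
s_U/(n + δ)_U = 0.20/0.036 = 5.5556; s_I/(n + δ)_I = 0.45/0.036 = 12.5000.
Ratio = (5.5556/12.5000)^1.4706 = 0.4444^1.4706 ≈ 0.3034

k*_U / k*_I ≈ 0.30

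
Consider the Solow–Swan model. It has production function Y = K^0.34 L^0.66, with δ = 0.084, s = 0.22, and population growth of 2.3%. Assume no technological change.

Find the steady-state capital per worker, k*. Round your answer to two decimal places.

In steady state, investment equals break-even investment: s·k^α = (n + δ)·k.
Dividing both sides by k: k^(1−α) = s / (n + δ).
k^0.66 = 0.22 / (0.023 + 0.084) = 0.22 / 0.107 = 2.0561
k* = 2.0561^(1/0.66) ≈ 2.9806

k* = 2.98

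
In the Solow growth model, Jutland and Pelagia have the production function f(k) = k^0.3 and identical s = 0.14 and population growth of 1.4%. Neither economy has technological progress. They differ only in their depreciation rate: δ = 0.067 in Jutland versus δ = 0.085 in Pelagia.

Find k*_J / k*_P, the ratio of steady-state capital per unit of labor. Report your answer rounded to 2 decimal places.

Steady-state k* = [s/(n + δ)]^(1/(1−α)), so the ratio is [ (s_J/(n + δ)_J) / (s_P/(n + δ)_P) ]^1.4286.
s_J/(n + δ)_J = 0.14/0.081 = 1.7284; s_P/(n + δ)_P = 0.14/0.099 = 1.4141.
Ratio = (1.7284/1.4141)^1.4286 = 1.2223^1.4286 ≈ 1.3321

ratio ≈ 1.33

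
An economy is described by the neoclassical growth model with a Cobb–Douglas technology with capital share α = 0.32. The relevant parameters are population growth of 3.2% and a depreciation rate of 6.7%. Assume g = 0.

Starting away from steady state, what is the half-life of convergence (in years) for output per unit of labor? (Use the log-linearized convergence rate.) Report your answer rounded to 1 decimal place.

Near the steady state the convergence rate is λ = (1 − α)(n + δ).
λ = (1 − 0.32) × 0.099 = 0.68 × 0.099 = 0.06732
Half-life = ln 2 / λ = 0.6931 / 0.06732 ≈ 10.30 years

half-life ≈ 10.3 years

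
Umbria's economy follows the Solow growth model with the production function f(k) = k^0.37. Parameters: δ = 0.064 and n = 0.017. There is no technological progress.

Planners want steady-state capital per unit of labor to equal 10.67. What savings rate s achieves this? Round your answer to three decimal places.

s ≈ 0.360

At the steady state, Δk = 0, so s·k^α = (n + δ)·k.
So s / (n + δ) = (k*)^(1−α) = 10.67^0.63 = 4.4437.
Therefore s = 4.4437 × (n + δ) = 4.4437 × 0.081 = 0.3599.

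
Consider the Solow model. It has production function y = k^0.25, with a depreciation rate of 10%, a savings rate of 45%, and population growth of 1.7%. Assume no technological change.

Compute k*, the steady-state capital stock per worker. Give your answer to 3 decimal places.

k* ≈ 6.026

Steady state requires s·f(k) = (n + δ)·k, i.e. s·k^α = (n + δ)·k.
Rearranging, k^(1−α) = s / (n + δ).
k^0.75 = 0.45 / (0.017 + 0.100) = 0.45 / 0.117 = 3.8462
k* = 3.8462^(1/0.75) ≈ 6.0262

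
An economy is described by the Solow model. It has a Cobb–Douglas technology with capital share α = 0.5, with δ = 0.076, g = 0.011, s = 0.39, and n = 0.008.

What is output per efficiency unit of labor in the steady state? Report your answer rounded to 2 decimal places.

At the steady state, Δk = 0, so s·k^α = (n + g + δ)·k.
Dividing both sides by k: k^(1−α) = s / (n + g + δ).
k^0.5 = 0.39 / (0.008 + 0.011 + 0.076) = 0.39 / 0.095 = 4.1053
k* = 4.1053^(1/0.5) ≈ 16.8535
y* = (k*)^α = 16.8535^0.5 ≈ 4.1053

y* = 4.11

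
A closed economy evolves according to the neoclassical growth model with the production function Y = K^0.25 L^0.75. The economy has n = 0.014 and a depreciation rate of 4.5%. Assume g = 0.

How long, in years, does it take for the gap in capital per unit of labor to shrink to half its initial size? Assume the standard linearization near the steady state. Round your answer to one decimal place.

Near the steady state the convergence rate is λ = (1 − α)(n + δ).
λ = (1 − 0.25) × 0.059 = 0.75 × 0.059 = 0.04425
Half-life = ln 2 / λ = 0.6931 / 0.04425 ≈ 15.66 years

half-life ≈ 15.7 years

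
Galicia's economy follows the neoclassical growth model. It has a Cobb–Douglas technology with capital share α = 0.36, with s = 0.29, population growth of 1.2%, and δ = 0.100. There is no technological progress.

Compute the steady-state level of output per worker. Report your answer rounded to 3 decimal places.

y* = 1.708

Steady state requires s·f(k) = (n + δ)·k, i.e. s·k^α = (n + δ)·k.
Dividing both sides by k: k^(1−α) = s / (n + δ).
k^0.64 = 0.29 / (0.012 + 0.100) = 0.29 / 0.112 = 2.5893
k* = 2.5893^(1/0.64) ≈ 4.4218
y* = (k*)^α = 4.4218^0.36 ≈ 1.7077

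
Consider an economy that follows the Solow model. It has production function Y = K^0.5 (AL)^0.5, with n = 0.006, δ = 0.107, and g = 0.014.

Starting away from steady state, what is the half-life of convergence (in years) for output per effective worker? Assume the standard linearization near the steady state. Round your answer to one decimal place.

Near the steady state the convergence rate is λ = (1 − α)(n + g + δ).
λ = (1 − 0.5) × 0.127 = 0.5 × 0.127 = 0.0635
Half-life = ln 2 / λ = 0.6931 / 0.0635 ≈ 10.91 years

half-life ≈ 10.9 years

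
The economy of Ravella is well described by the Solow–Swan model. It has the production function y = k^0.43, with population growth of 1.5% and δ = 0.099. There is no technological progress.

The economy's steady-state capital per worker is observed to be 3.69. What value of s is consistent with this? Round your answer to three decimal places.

At the steady state, Δk = 0, so s·k^α = (n + δ)·k.
So s / (n + δ) = (k*)^(1−α) = 3.69^0.57 = 2.1048.
Therefore s = 2.1048 × (n + δ) = 2.1048 × 0.114 = 0.2399.

s ≈ 0.240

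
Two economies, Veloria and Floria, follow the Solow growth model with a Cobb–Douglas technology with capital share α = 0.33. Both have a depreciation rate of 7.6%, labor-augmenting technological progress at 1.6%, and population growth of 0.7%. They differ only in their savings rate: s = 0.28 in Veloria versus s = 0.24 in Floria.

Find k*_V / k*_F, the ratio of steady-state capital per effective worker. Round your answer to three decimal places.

k*_V / k*_F ≈ 1.259

Steady-state k* = [s/(n + g + δ)]^(1/(1−α)), so the ratio is [ (s_V/(n + g + δ)_V) / (s_F/(n + g + δ)_F) ]^1.4925.
s_V/(n + g + δ)_V = 0.28/0.099 = 2.8283; s_F/(n + g + δ)_F = 0.24/0.099 = 2.4242.
Ratio = (2.8283/2.4242)^1.4925 = 1.1667^1.4925 ≈ 1.2587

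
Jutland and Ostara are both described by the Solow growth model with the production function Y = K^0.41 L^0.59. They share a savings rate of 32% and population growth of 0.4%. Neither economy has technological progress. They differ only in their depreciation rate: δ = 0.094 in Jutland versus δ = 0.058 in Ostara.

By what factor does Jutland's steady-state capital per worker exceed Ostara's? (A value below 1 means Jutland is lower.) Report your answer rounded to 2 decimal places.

k*_J / k*_O ≈ 0.46

Steady-state k* = [s/(n + δ)]^(1/(1−α)), so the ratio is [ (s_J/(n + δ)_J) / (s_O/(n + δ)_O) ]^1.6949.
s_J/(n + δ)_J = 0.32/0.098 = 3.2653; s_O/(n + δ)_O = 0.32/0.062 = 5.1613.
Ratio = (3.2653/5.1613)^1.6949 = 0.6327^1.6949 ≈ 0.4603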